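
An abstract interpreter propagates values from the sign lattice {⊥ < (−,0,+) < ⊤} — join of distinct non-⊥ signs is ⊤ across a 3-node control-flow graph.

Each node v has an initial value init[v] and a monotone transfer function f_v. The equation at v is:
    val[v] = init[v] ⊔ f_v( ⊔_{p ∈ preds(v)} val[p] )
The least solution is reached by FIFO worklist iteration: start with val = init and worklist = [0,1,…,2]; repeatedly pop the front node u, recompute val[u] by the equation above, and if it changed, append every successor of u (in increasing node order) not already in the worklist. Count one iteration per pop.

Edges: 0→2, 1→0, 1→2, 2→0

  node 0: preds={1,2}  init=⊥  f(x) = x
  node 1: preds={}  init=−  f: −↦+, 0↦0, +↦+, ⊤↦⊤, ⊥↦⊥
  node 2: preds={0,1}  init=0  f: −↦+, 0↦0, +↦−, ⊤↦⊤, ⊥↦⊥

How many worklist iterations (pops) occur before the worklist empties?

4

Worklist (4 pops):
  #1 pop 0: in=⊤ → ⊤ (was ⊥); enqueue []
  #2 pop 1: in=⊥ → − (no change)
  #3 pop 2: in=⊤ → ⊤ (was 0); enqueue [0]
  #4 pop 0: in=⊤ → ⊤ (no change)

Fixpoint:
  val[0] = ⊤
  val[1] = −
  val[2] = ⊤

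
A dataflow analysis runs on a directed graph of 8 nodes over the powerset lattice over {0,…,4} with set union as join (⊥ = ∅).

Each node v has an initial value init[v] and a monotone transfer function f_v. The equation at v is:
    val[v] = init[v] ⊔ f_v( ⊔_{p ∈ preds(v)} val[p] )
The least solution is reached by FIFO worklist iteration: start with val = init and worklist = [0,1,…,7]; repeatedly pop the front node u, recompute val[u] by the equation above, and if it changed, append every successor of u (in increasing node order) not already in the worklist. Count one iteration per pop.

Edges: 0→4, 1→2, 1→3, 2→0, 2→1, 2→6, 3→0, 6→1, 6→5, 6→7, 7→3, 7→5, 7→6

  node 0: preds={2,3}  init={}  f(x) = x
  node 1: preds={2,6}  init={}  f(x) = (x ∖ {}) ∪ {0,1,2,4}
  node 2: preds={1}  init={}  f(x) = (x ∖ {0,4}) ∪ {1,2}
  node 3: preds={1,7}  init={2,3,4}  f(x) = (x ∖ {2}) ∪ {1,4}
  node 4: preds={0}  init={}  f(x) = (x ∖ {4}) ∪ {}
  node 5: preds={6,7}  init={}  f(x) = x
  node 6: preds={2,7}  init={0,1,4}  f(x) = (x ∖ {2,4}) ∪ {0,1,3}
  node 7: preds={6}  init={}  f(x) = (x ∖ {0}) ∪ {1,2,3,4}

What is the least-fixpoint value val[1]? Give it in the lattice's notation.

Worklist (18 pops):
  #1 pop 0: in={2,3,4} → {2,3,4} (was {}); enqueue []
  #2 pop 1: in={0,1,4} → {0,1,2,4} (was {}); enqueue []
  #3 pop 2: in={0,1,2,4} → {1,2} (was {}); enqueue [0,1]
  #4 pop 3: in={0,1,2,4} → {0,1,2,3,4} (was {2,3,4}); enqueue []
  #5 pop 4: in={2,3,4} → {2,3} (was {}); enqueue []
  #6 pop 5: in={0,1,4} → {0,1,4} (was {}); enqueue []
  #7 pop 6: in={1,2} → {0,1,3,4} (was {0,1,4}); enqueue [5]
  #8 pop 7: in={0,1,3,4} → {1,2,3,4} (was {}); enqueue [3,6]
  #9 pop 0: in={0,1,2,3,4} → {0,1,2,3,4} (was {2,3,4}); enqueue [4]
  #10 pop 1: in={0,1,2,3,4} → {0,1,2,3,4} (was {0,1,2,4}); enqueue [2]
  #11 pop 5: in={0,1,2,3,4} → {0,1,2,3,4} (was {0,1,4}); enqueue []
  #12 pop 3: in={0,1,2,3,4} → {0,1,2,3,4} (no change)
  #13 pop 6: in={1,2,3,4} → {0,1,3,4} (no change)
  #14 pop 4: in={0,1,2,3,4} → {0,1,2,3} (was {2,3}); enqueue []
  #15 pop 2: in={0,1,2,3,4} → {1,2,3} (was {1,2}); enqueue [0,1,6]
  #16 pop 0: in={0,1,2,3,4} → {0,1,2,3,4} (no change)
  #17 pop 1: in={0,1,2,3,4} → {0,1,2,3,4} (no change)
  #18 pop 6: in={1,2,3,4} → {0,1,3,4} (no change)

Fixpoint:
  val[0] = {0,1,2,3,4}
  val[1] = {0,1,2,3,4}
  val[2] = {1,2,3}
  val[3] = {0,1,2,3,4}
  val[4] = {0,1,2,3}
  val[5] = {0,1,2,3,4}
  val[6] = {0,1,3,4}
  val[7] = {1,2,3,4}

{0,1,2,3,4}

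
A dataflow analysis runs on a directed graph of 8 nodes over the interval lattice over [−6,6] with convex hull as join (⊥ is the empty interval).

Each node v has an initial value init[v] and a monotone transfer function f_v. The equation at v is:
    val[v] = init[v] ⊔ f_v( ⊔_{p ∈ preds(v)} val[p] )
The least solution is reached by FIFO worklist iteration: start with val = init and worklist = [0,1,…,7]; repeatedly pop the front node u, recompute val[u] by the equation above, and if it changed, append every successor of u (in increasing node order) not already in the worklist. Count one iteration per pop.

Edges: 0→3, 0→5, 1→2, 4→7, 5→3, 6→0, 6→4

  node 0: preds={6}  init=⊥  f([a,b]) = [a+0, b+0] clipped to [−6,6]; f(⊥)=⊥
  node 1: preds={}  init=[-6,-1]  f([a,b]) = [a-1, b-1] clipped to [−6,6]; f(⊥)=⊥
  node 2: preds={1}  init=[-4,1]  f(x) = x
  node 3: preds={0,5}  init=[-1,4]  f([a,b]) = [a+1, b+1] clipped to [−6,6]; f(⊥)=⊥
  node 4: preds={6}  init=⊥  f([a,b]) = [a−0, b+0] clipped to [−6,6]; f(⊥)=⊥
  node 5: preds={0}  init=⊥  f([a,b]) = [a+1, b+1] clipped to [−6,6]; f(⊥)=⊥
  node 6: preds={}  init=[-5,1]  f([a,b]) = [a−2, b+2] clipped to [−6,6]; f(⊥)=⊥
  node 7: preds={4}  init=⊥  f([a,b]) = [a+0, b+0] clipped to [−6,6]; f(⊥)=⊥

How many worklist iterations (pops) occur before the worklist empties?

9

Worklist (9 pops):
  #1 pop 0: in=[-5,1] → [-5,1] (was ⊥); enqueue []
  #2 pop 1: in=⊥ → [-6,-1] (no change)
  #3 pop 2: in=[-6,-1] → [-6,1] (was [-4,1]); enqueue []
  #4 pop 3: in=[-5,1] → [-4,4] (was [-1,4]); enqueue []
  #5 pop 4: in=[-5,1] → [-5,1] (was ⊥); enqueue []
  #6 pop 5: in=[-5,1] → [-4,2] (was ⊥); enqueue [3]
  #7 pop 6: in=⊥ → [-5,1] (no change)
  #8 pop 7: in=[-5,1] → [-5,1] (was ⊥); enqueue []
  #9 pop 3: in=[-5,2] → [-4,4] (no change)

Fixpoint:
  val[0] = [-5,1]
  val[1] = [-6,-1]
  val[2] = [-6,1]
  val[3] = [-4,4]
  val[4] = [-5,1]
  val[5] = [-4,2]
  val[6] = [-5,1]
  val[7] = [-5,1]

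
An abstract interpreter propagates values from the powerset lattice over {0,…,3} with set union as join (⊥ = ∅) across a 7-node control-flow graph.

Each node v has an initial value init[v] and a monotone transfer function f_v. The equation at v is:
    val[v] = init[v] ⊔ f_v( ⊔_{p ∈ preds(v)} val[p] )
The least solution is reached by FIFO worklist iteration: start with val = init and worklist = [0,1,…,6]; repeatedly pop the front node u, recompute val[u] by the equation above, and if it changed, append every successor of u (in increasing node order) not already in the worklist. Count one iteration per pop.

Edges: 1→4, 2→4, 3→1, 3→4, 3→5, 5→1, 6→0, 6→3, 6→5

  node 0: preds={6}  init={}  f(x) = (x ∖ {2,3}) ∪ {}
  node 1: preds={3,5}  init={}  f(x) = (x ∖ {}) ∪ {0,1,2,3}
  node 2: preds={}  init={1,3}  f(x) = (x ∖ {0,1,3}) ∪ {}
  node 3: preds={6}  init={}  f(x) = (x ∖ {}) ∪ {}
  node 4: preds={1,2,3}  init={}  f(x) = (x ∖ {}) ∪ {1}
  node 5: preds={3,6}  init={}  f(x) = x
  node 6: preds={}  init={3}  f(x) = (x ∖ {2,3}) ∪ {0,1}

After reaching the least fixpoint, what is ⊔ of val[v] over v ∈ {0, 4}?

Worklist (13 pops):
  #1 pop 0: in={3} → {} (no change)
  #2 pop 1: in={} → {0,1,2,3} (was {}); enqueue []
  #3 pop 2: in={} → {1,3} (no change)
  #4 pop 3: in={3} → {3} (was {}); enqueue [1]
  #5 pop 4: in={0,1,2,3} → {0,1,2,3} (was {}); enqueue []
  #6 pop 5: in={3} → {3} (was {}); enqueue []
  #7 pop 6: in={} → {0,1,3} (was {3}); enqueue [0,3,5]
  #8 pop 1: in={3} → {0,1,2,3} (no change)
  #9 pop 0: in={0,1,3} → {0,1} (was {}); enqueue []
  #10 pop 3: in={0,1,3} → {0,1,3} (was {3}); enqueue [1,4]
  #11 pop 5: in={0,1,3} → {0,1,3} (was {3}); enqueue []
  #12 pop 1: in={0,1,3} → {0,1,2,3} (no change)
  #13 pop 4: in={0,1,2,3} → {0,1,2,3} (no change)

Fixpoint:
  val[0] = {0,1}
  val[1] = {0,1,2,3}
  val[2] = {1,3}
  val[3] = {0,1,3}
  val[4] = {0,1,2,3}
  val[5] = {0,1,3}
  val[6] = {0,1,3}

{0,1,2,3}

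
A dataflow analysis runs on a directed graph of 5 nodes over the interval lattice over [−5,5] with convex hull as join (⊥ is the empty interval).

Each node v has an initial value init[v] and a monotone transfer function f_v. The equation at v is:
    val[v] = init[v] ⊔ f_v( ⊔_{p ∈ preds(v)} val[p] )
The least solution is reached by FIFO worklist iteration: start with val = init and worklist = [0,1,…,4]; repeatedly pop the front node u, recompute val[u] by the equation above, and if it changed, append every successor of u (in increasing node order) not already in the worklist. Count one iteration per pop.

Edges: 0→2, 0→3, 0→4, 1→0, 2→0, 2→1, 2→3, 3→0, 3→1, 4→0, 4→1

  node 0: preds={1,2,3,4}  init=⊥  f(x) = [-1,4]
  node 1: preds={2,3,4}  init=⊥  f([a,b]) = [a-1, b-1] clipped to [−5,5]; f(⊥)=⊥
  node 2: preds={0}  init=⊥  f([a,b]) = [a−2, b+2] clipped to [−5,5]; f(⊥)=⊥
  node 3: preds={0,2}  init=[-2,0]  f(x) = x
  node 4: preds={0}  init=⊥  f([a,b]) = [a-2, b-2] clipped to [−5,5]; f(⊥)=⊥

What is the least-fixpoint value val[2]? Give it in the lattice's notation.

Iteration log — 8 steps:
  step 1. node 0  ⊔preds=[-2,0]  new=[-1,4]  old=⊥  +wl: 
  step 2. node 1  ⊔preds=[-2,0]  new=[-3,-1]  old=⊥  +wl: 0
  step 3. node 2  ⊔preds=[-1,4]  new=[-3,5]  old=⊥  +wl: 1
  step 4. node 3  ⊔preds=[-3,5]  new=[-3,5]  old=[-2,0]  +wl: 
  step 5. node 4  ⊔preds=[-1,4]  new=[-3,2]  old=⊥  +wl: 
  step 6. node 0  ⊔preds=[-3,5]  new=[-1,4]  stable
  step 7. node 1  ⊔preds=[-3,5]  new=[-4,4]  old=[-3,-1]  +wl: 0
  step 8. node 0  ⊔preds=[-4,5]  new=[-1,4]  stable

Least fixpoint reached:
  node 0: [-1,4]
  node 1: [-4,4]
  node 2: [-3,5]
  node 3: [-3,5]
  node 4: [-3,2]

[-3,5]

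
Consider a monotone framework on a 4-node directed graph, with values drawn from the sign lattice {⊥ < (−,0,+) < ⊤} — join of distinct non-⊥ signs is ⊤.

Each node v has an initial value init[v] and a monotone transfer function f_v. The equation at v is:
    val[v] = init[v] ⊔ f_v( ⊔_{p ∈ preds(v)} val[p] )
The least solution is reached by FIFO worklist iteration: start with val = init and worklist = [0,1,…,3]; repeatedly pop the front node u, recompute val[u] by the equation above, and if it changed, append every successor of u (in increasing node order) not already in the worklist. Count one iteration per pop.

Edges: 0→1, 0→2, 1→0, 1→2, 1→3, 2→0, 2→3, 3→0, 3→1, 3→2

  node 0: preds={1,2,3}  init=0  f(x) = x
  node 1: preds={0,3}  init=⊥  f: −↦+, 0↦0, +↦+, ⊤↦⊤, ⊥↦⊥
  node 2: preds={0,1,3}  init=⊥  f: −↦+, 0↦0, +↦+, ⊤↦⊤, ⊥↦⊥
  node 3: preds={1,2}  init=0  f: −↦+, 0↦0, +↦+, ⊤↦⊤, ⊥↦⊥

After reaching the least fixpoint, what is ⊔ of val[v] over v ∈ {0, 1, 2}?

0

Iteration log — 5 steps:
  step 1. node 0  ⊔preds=0  new=0  stable
  step 2. node 1  ⊔preds=0  new=0  old=⊥  +wl: 0
  step 3. node 2  ⊔preds=0  new=0  old=⊥  +wl: 
  step 4. node 3  ⊔preds=0  new=0  stable
  step 5. node 0  ⊔preds=0  new=0  stable

Least fixpoint reached:
  node 0: 0
  node 1: 0
  node 2: 0
  node 3: 0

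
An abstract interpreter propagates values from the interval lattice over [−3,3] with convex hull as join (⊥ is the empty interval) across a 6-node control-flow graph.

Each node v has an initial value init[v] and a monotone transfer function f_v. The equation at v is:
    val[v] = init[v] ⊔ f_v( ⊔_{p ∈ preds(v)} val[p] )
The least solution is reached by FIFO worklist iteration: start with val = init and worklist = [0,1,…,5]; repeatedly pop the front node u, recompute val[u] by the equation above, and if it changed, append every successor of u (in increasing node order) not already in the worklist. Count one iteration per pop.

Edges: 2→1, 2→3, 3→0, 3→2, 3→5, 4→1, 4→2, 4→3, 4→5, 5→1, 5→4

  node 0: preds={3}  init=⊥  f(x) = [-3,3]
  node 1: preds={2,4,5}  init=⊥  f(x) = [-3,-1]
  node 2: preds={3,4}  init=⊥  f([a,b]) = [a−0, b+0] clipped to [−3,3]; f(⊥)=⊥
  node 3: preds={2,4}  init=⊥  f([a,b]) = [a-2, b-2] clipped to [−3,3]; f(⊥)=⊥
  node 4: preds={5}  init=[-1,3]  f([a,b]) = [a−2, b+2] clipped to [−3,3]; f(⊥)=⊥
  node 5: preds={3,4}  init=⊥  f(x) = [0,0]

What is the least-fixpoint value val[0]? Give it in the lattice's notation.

Worklist (14 pops):
  #1 pop 0: in=⊥ → [-3,3] (was ⊥); enqueue []
  #2 pop 1: in=[-1,3] → [-3,-1] (was ⊥); enqueue []
  #3 pop 2: in=[-1,3] → [-1,3] (was ⊥); enqueue [1]
  #4 pop 3: in=[-1,3] → [-3,1] (was ⊥); enqueue [0,2]
  #5 pop 4: in=⊥ → [-1,3] (no change)
  #6 pop 5: in=[-3,3] → [0,0] (was ⊥); enqueue [4]
  #7 pop 1: in=[-1,3] → [-3,-1] (no change)
  #8 pop 0: in=[-3,1] → [-3,3] (no change)
  #9 pop 2: in=[-3,3] → [-3,3] (was [-1,3]); enqueue [1,3]
  #10 pop 4: in=[0,0] → [-2,3] (was [-1,3]); enqueue [2,5]
  #11 pop 1: in=[-3,3] → [-3,-1] (no change)
  #12 pop 3: in=[-3,3] → [-3,1] (no change)
  #13 pop 2: in=[-3,3] → [-3,3] (no change)
  #14 pop 5: in=[-3,3] → [0,0] (no change)

Fixpoint:
  val[0] = [-3,3]
  val[1] = [-3,-1]
  val[2] = [-3,3]
  val[3] = [-3,1]
  val[4] = [-2,3]
  val[5] = [0,0]

[-3,3]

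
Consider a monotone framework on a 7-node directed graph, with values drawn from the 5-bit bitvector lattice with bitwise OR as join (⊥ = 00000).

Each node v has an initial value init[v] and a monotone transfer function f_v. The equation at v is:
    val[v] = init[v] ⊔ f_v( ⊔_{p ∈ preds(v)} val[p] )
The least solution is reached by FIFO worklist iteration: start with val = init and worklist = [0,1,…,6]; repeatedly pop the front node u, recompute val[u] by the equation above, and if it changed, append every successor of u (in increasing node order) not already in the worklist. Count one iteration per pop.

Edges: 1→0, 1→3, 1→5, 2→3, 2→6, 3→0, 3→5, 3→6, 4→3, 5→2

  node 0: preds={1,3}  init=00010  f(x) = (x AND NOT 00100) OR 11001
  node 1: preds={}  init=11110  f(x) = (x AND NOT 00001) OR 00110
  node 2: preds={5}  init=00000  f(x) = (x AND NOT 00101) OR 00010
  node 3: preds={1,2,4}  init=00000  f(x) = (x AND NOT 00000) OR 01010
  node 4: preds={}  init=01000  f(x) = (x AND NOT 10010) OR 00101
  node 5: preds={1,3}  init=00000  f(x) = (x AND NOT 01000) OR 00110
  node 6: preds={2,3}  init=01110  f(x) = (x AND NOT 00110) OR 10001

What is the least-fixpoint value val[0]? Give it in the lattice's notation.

11011

Trace (15 dequeues):
  [1] u=0 | in 11110 | out 11011 | prev 00010 | push {}
  [2] u=1 | in 00000 | out 11110 | ==
  [3] u=2 | in 00000 | out 00010 | prev 00000 | push {}
  [4] u=3 | in 11110 | out 11110 | prev 00000 | push {0}
  [5] u=4 | in 00000 | out 01101 | prev 01000 | push {3}
  [6] u=5 | in 11110 | out 10110 | prev 00000 | push {2}
  [7] u=6 | in 11110 | out 11111 | prev 01110 | push {}
  [8] u=0 | in 11110 | out 11011 | ==
  [9] u=3 | in 11111 | out 11111 | prev 11110 | push {0,5,6}
  [10] u=2 | in 10110 | out 10010 | prev 00010 | push {3}
  [11] u=0 | in 11111 | out 11011 | ==
  [12] u=5 | in 11111 | out 10111 | prev 10110 | push {2}
  [13] u=6 | in 11111 | out 11111 | ==
  [14] u=3 | in 11111 | out 11111 | ==
  [15] u=2 | in 10111 | out 10010 | ==

Converged values:
  [0] 11011
  [1] 11110
  [2] 10010
  [3] 11111
  [4] 01101
  [5] 10111
  [6] 11111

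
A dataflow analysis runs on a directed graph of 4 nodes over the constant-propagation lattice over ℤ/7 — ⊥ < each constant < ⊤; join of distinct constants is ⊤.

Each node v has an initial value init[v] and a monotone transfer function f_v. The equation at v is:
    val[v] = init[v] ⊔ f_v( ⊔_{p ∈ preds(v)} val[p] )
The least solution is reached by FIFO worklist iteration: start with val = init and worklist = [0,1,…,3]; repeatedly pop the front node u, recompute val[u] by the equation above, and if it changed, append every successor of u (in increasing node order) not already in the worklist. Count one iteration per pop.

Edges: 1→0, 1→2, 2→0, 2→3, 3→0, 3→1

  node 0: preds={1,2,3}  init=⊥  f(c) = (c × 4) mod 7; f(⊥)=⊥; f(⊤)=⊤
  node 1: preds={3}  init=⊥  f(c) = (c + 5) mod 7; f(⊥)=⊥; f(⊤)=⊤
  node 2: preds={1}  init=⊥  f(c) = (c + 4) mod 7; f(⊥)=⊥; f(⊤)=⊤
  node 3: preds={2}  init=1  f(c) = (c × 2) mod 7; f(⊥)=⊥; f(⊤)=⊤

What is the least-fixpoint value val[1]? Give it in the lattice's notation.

Worklist (10 pops):
  #1 pop 0: in=1 → 4 (was ⊥); enqueue []
  #2 pop 1: in=1 → 6 (was ⊥); enqueue [0]
  #3 pop 2: in=6 → 3 (was ⊥); enqueue []
  #4 pop 3: in=3 → ⊤ (was 1); enqueue [1]
  #5 pop 0: in=⊤ → ⊤ (was 4); enqueue []
  #6 pop 1: in=⊤ → ⊤ (was 6); enqueue [0,2]
  #7 pop 0: in=⊤ → ⊤ (no change)
  #8 pop 2: in=⊤ → ⊤ (was 3); enqueue [0,3]
  #9 pop 0: in=⊤ → ⊤ (no change)
  #10 pop 3: in=⊤ → ⊤ (no change)

Fixpoint:
  val[0] = ⊤
  val[1] = ⊤
  val[2] = ⊤
  val[3] = ⊤

⊤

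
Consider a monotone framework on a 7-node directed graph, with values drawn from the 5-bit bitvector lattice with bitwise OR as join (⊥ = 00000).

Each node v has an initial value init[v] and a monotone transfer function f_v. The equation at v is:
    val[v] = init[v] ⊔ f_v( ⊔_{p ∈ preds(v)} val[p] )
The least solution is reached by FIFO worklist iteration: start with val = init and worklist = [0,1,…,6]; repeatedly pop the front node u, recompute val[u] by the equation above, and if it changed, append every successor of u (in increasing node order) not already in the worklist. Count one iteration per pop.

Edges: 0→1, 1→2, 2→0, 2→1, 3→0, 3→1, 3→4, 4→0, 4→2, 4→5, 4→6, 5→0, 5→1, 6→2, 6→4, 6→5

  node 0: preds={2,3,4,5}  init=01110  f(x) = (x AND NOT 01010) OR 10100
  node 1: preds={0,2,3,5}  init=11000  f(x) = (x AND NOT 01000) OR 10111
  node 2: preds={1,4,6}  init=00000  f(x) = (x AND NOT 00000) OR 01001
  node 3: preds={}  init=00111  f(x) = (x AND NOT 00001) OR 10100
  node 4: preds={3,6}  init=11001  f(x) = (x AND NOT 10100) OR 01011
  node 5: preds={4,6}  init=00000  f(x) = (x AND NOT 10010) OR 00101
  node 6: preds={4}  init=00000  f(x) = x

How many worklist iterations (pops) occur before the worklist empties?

12

Iteration log — 12 steps:
  step 1. node 0  ⊔preds=11111  new=11111  old=01110  +wl: 
  step 2. node 1  ⊔preds=11111  new=11111  old=11000  +wl: 
  step 3. node 2  ⊔preds=11111  new=11111  old=00000  +wl: 0,1
  step 4. node 3  ⊔preds=00000  new=10111  old=00111  +wl: 
  step 5. node 4  ⊔preds=10111  new=11011  old=11001  +wl: 2
  step 6. node 5  ⊔preds=11011  new=01101  old=00000  +wl: 
  step 7. node 6  ⊔preds=11011  new=11011  old=00000  +wl: 4,5
  step 8. node 0  ⊔preds=11111  new=11111  stable
  step 9. node 1  ⊔preds=11111  new=11111  stable
  step 10. node 2  ⊔preds=11111  new=11111  stable
  step 11. node 4  ⊔preds=11111  new=11011  stable
  step 12. node 5  ⊔preds=11011  new=01101  stable

Least fixpoint reached:
  node 0: 11111
  node 1: 11111
  node 2: 11111
  node 3: 10111
  node 4: 11011
  node 5: 01101
  node 6: 11011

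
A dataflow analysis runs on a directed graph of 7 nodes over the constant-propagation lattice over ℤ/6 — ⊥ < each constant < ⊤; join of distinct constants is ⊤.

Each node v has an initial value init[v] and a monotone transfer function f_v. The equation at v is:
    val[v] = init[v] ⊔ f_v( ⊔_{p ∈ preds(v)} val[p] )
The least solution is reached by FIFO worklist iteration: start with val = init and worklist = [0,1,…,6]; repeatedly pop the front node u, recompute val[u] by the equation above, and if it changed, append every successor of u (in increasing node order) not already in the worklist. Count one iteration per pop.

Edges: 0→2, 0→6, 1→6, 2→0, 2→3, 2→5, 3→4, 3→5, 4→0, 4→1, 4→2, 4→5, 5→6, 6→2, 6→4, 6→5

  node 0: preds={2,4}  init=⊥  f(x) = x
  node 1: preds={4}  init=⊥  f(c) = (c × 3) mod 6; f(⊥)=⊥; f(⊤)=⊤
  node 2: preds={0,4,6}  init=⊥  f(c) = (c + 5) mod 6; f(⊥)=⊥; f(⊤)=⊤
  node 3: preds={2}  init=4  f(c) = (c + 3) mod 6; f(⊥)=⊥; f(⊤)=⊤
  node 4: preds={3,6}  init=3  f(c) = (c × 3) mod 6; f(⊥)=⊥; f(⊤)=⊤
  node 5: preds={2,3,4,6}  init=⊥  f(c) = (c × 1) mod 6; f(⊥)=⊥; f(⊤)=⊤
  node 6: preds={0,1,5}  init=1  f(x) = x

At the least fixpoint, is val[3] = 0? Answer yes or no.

no

Trace (13 dequeues):
  [1] u=0 | in 3 | out 3 | prev ⊥ | push {}
  [2] u=1 | in 3 | out 3 | prev ⊥ | push {}
  [3] u=2 | in ⊤ | out ⊤ | prev ⊥ | push {0}
  [4] u=3 | in ⊤ | out ⊤ | prev 4 | push {}
  [5] u=4 | in ⊤ | out ⊤ | prev 3 | push {1,2}
  [6] u=5 | in ⊤ | out ⊤ | prev ⊥ | push {}
  [7] u=6 | in ⊤ | out ⊤ | prev 1 | push {4,5}
  [8] u=0 | in ⊤ | out ⊤ | prev 3 | push {6}
  [9] u=1 | in ⊤ | out ⊤ | prev 3 | push {}
  [10] u=2 | in ⊤ | out ⊤ | ==
  [11] u=4 | in ⊤ | out ⊤ | ==
  [12] u=5 | in ⊤ | out ⊤ | ==
  [13] u=6 | in ⊤ | out ⊤ | ==

Converged values:
  [0] ⊤
  [1] ⊤
  [2] ⊤
  [3] ⊤
  [4] ⊤
  [5] ⊤
  [6] ⊤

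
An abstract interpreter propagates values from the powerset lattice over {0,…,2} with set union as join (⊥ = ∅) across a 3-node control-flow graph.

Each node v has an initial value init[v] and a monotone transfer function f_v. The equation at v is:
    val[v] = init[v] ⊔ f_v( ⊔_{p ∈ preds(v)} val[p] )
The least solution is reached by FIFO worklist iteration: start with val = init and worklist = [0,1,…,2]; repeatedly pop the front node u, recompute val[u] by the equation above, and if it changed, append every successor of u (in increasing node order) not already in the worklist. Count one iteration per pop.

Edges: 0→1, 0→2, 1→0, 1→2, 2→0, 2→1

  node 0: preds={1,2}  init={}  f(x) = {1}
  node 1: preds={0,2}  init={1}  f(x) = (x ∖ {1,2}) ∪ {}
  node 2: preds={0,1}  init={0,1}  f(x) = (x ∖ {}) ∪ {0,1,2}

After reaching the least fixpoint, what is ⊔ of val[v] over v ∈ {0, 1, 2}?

{0,1,2}

Trace (5 dequeues):
  [1] u=0 | in {0,1} | out {1} | prev {} | push {}
  [2] u=1 | in {0,1} | out {0,1} | prev {1} | push {0}
  [3] u=2 | in {0,1} | out {0,1,2} | prev {0,1} | push {1}
  [4] u=0 | in {0,1,2} | out {1} | ==
  [5] u=1 | in {0,1,2} | out {0,1} | ==

Converged values:
  [0] {1}
  [1] {0,1}
  [2] {0,1,2}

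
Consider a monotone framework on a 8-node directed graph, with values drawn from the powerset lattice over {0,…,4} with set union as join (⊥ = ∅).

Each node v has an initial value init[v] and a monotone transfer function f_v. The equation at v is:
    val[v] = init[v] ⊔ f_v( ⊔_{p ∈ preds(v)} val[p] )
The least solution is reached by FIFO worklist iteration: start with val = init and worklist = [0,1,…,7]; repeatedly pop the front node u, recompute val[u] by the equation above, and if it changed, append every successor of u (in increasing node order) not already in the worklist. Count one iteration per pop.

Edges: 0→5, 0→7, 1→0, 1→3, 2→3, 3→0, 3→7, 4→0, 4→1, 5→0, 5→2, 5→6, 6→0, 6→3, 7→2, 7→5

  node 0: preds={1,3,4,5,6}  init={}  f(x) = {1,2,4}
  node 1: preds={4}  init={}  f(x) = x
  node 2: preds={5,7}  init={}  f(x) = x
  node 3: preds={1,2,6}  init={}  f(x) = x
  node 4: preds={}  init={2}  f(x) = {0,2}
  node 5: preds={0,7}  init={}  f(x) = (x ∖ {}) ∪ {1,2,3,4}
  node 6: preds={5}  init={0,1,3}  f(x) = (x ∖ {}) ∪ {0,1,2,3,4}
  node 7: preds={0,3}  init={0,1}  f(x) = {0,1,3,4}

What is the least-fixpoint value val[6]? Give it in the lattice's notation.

{0,1,2,3,4}

Worklist (15 pops):
  #1 pop 0: in={0,1,2,3} → {1,2,4} (was {}); enqueue []
  #2 pop 1: in={2} → {2} (was {}); enqueue [0]
  #3 pop 2: in={0,1} → {0,1} (was {}); enqueue []
  #4 pop 3: in={0,1,2,3} → {0,1,2,3} (was {}); enqueue []
  #5 pop 4: in={} → {0,2} (was {2}); enqueue [1]
  #6 pop 5: in={0,1,2,4} → {0,1,2,3,4} (was {}); enqueue [2]
  #7 pop 6: in={0,1,2,3,4} → {0,1,2,3,4} (was {0,1,3}); enqueue [3]
  #8 pop 7: in={0,1,2,3,4} → {0,1,3,4} (was {0,1}); enqueue [5]
  #9 pop 0: in={0,1,2,3,4} → {1,2,4} (no change)
  #10 pop 1: in={0,2} → {0,2} (was {2}); enqueue [0]
  #11 pop 2: in={0,1,2,3,4} → {0,1,2,3,4} (was {0,1}); enqueue []
  #12 pop 3: in={0,1,2,3,4} → {0,1,2,3,4} (was {0,1,2,3}); enqueue [7]
  #13 pop 5: in={0,1,2,3,4} → {0,1,2,3,4} (no change)
  #14 pop 0: in={0,1,2,3,4} → {1,2,4} (no change)
  #15 pop 7: in={0,1,2,3,4} → {0,1,3,4} (no change)

Fixpoint:
  val[0] = {1,2,4}
  val[1] = {0,2}
  val[2] = {0,1,2,3,4}
  val[3] = {0,1,2,3,4}
  val[4] = {0,2}
  val[5] = {0,1,2,3,4}
  val[6] = {0,1,2,3,4}
  val[7] = {0,1,3,4}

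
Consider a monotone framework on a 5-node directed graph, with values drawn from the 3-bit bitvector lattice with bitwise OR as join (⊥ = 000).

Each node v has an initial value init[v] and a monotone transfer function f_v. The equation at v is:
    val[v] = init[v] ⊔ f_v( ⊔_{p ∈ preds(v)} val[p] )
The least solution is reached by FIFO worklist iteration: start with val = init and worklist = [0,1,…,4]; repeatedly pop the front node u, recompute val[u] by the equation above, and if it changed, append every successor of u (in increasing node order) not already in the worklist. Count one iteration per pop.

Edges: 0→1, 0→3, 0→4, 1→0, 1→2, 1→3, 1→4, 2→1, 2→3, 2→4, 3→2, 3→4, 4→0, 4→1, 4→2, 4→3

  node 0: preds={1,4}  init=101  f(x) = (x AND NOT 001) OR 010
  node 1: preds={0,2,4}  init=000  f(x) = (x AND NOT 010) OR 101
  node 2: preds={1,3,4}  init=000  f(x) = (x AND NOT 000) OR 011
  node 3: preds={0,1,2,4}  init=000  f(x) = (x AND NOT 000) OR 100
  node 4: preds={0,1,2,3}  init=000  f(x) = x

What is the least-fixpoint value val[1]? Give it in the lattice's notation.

Worklist (9 pops):
  #1 pop 0: in=000 → 111 (was 101); enqueue []
  #2 pop 1: in=111 → 101 (was 000); enqueue [0]
  #3 pop 2: in=101 → 111 (was 000); enqueue [1]
  #4 pop 3: in=111 → 111 (was 000); enqueue [2]
  #5 pop 4: in=111 → 111 (was 000); enqueue [3]
  #6 pop 0: in=111 → 111 (no change)
  #7 pop 1: in=111 → 101 (no change)
  #8 pop 2: in=111 → 111 (no change)
  #9 pop 3: in=111 → 111 (no change)

Fixpoint:
  val[0] = 111
  val[1] = 101
  val[2] = 111
  val[3] = 111
  val[4] = 111

101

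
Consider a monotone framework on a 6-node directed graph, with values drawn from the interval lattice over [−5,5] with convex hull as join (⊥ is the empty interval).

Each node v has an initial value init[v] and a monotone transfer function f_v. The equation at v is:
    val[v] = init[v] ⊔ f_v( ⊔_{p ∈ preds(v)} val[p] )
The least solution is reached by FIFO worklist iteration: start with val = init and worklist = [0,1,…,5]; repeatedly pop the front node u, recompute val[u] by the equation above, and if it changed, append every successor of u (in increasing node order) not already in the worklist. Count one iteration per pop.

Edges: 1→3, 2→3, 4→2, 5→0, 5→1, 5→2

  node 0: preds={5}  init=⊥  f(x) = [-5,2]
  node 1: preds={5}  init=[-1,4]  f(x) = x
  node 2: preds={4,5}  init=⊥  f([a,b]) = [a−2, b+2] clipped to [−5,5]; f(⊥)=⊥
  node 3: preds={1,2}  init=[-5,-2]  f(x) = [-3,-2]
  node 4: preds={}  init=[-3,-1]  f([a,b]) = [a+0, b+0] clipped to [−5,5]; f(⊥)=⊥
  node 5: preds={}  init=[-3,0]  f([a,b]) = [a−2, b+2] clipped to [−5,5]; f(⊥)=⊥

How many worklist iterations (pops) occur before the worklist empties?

Iteration log — 6 steps:
  step 1. node 0  ⊔preds=[-3,0]  new=[-5,2]  old=⊥  +wl: 
  step 2. node 1  ⊔preds=[-3,0]  new=[-3,4]  old=[-1,4]  +wl: 
  step 3. node 2  ⊔preds=[-3,0]  new=[-5,2]  old=⊥  +wl: 
  step 4. node 3  ⊔preds=[-5,4]  new=[-5,-2]  stable
  step 5. node 4  ⊔preds=⊥  new=[-3,-1]  stable
  step 6. node 5  ⊔preds=⊥  new=[-3,0]  stable

Least fixpoint reached:
  node 0: [-5,2]
  node 1: [-3,4]
  node 2: [-5,2]
  node 3: [-5,-2]
  node 4: [-3,-1]
  node 5: [-3,0]

6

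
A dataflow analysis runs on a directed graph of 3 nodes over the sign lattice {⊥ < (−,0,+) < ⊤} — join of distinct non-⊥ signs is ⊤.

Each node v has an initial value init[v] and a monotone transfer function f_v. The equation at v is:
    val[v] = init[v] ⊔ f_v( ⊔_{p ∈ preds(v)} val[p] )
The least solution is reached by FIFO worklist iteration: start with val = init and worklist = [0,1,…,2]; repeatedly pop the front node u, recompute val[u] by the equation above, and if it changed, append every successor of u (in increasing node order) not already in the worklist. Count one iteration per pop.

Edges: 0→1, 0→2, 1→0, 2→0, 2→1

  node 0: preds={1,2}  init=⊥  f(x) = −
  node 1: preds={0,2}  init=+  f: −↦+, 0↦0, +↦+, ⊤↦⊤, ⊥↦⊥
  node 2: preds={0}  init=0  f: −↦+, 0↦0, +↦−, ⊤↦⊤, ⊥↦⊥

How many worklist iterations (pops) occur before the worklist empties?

5

Trace (5 dequeues):
  [1] u=0 | in ⊤ | out − | prev ⊥ | push {}
  [2] u=1 | in ⊤ | out ⊤ | prev + | push {0}
  [3] u=2 | in − | out ⊤ | prev 0 | push {1}
  [4] u=0 | in ⊤ | out − | ==
  [5] u=1 | in ⊤ | out ⊤ | ==

Converged values:
  [0] −
  [1] ⊤
  [2] ⊤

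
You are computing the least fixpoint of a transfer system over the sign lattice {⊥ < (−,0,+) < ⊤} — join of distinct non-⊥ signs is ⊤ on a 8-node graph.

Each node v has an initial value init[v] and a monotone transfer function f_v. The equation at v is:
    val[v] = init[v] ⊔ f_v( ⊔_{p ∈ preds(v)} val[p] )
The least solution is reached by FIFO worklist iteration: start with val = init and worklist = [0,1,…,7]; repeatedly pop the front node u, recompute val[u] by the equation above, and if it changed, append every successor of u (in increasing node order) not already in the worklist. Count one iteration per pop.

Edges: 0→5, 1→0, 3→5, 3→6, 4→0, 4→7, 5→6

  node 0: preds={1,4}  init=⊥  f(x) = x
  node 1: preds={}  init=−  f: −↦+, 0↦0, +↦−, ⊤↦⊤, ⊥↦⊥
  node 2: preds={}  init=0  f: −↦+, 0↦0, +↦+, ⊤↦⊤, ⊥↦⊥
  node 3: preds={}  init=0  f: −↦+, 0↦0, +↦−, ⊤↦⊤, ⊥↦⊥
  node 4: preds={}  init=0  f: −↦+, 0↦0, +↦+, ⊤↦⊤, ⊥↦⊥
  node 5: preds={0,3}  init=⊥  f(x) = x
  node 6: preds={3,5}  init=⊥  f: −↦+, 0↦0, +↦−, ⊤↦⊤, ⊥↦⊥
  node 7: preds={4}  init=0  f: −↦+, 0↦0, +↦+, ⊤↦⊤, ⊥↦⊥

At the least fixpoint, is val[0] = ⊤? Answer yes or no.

yes

Iteration log — 8 steps:
  step 1. node 0  ⊔preds=⊤  new=⊤  old=⊥  +wl: 
  step 2. node 1  ⊔preds=⊥  new=−  stable
  step 3. node 2  ⊔preds=⊥  new=0  stable
  step 4. node 3  ⊔preds=⊥  new=0  stable
  step 5. node 4  ⊔preds=⊥  new=0  stable
  step 6. node 5  ⊔preds=⊤  new=⊤  old=⊥  +wl: 
  step 7. node 6  ⊔preds=⊤  new=⊤  old=⊥  +wl: 
  step 8. node 7  ⊔preds=0  new=0  stable

Least fixpoint reached:
  node 0: ⊤
  node 1: −
  node 2: 0
  node 3: 0
  node 4: 0
  node 5: ⊤
  node 6: ⊤
  node 7: 0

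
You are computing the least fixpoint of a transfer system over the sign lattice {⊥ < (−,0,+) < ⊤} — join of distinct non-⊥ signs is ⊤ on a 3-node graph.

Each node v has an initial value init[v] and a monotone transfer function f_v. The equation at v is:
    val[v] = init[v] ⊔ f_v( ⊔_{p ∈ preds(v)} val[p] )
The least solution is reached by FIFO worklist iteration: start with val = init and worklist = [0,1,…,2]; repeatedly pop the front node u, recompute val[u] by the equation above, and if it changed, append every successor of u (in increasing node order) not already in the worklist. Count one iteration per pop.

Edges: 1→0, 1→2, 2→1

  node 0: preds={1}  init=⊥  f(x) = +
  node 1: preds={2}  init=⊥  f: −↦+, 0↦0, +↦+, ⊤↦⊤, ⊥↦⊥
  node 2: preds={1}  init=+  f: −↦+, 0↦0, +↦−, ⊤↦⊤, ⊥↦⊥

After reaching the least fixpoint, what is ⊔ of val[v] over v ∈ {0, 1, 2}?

⊤

Worklist (7 pops):
  #1 pop 0: in=⊥ → + (was ⊥); enqueue []
  #2 pop 1: in=+ → + (was ⊥); enqueue [0]
  #3 pop 2: in=+ → ⊤ (was +); enqueue [1]
  #4 pop 0: in=+ → + (no change)
  #5 pop 1: in=⊤ → ⊤ (was +); enqueue [0,2]
  #6 pop 0: in=⊤ → + (no change)
  #7 pop 2: in=⊤ → ⊤ (no change)

Fixpoint:
  val[0] = +
  val[1] = ⊤
  val[2] = ⊤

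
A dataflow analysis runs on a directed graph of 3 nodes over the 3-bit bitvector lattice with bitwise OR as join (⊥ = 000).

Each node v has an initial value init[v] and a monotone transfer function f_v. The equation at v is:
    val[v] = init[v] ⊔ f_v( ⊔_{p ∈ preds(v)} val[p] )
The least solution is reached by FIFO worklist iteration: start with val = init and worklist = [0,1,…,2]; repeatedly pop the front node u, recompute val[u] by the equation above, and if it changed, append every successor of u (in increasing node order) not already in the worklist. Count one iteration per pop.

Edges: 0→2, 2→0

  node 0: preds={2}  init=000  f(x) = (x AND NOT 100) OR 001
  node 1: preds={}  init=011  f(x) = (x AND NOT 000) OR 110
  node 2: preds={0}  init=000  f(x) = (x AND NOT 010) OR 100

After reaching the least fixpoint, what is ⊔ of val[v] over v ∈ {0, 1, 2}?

Worklist (4 pops):
  #1 pop 0: in=000 → 001 (was 000); enqueue []
  #2 pop 1: in=000 → 111 (was 011); enqueue []
  #3 pop 2: in=001 → 101 (was 000); enqueue [0]
  #4 pop 0: in=101 → 001 (no change)

Fixpoint:
  val[0] = 001
  val[1] = 111
  val[2] = 101

111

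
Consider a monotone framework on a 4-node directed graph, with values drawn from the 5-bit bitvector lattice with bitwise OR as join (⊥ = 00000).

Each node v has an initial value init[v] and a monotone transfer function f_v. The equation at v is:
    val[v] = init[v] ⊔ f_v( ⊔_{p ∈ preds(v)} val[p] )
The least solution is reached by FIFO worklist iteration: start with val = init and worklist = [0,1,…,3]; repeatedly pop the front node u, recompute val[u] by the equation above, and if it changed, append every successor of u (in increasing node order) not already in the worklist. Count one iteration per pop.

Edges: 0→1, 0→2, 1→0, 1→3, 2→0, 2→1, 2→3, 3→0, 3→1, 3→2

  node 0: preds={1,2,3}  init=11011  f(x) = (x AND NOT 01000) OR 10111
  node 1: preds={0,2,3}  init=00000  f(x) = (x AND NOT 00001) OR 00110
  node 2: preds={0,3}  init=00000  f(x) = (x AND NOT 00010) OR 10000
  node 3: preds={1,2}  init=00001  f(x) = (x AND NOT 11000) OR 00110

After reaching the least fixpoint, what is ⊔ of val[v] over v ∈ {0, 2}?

11111

Worklist (7 pops):
  #1 pop 0: in=00001 → 11111 (was 11011); enqueue []
  #2 pop 1: in=11111 → 11110 (was 00000); enqueue [0]
  #3 pop 2: in=11111 → 11101 (was 00000); enqueue [1]
  #4 pop 3: in=11111 → 00111 (was 00001); enqueue [2]
  #5 pop 0: in=11111 → 11111 (no change)
  #6 pop 1: in=11111 → 11110 (no change)
  #7 pop 2: in=11111 → 11101 (no change)

Fixpoint:
  val[0] = 11111
  val[1] = 11110
  val[2] = 11101
  val[3] = 00111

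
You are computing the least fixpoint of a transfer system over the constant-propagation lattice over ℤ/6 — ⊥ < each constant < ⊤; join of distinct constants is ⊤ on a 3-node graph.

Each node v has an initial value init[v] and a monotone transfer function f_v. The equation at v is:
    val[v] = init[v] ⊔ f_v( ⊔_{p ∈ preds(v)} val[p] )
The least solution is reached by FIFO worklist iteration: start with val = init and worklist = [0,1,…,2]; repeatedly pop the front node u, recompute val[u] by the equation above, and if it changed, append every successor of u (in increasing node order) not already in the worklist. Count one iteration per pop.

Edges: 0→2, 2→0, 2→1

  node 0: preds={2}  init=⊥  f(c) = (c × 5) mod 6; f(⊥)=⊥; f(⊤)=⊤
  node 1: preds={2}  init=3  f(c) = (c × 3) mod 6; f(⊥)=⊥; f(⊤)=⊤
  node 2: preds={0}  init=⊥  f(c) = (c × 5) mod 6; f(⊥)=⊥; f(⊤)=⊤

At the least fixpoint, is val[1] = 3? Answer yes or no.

Trace (3 dequeues):
  [1] u=0 | in ⊥ | out ⊥ | ==
  [2] u=1 | in ⊥ | out 3 | ==
  [3] u=2 | in ⊥ | out ⊥ | ==

Converged values:
  [0] ⊥
  [1] 3
  [2] ⊥

yes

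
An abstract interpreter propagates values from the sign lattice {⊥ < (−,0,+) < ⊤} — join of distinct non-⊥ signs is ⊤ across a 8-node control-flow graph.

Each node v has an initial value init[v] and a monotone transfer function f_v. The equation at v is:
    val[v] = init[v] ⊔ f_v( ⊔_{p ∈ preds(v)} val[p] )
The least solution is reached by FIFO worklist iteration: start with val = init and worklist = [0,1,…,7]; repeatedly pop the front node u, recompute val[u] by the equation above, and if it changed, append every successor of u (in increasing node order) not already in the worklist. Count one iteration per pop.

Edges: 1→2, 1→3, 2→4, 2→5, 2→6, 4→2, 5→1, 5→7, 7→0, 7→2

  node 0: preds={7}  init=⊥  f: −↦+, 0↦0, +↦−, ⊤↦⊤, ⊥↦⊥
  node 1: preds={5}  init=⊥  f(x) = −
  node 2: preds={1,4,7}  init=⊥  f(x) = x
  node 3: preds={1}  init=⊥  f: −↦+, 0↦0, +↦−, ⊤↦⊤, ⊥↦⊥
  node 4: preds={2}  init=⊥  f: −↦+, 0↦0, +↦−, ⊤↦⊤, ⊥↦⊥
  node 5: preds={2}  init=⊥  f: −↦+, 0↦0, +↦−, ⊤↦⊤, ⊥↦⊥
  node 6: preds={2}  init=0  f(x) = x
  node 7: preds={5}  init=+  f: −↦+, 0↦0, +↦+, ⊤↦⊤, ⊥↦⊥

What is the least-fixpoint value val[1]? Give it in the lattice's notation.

Iteration log — 11 steps:
  step 1. node 0  ⊔preds=+  new=−  old=⊥  +wl: 
  step 2. node 1  ⊔preds=⊥  new=−  old=⊥  +wl: 
  step 3. node 2  ⊔preds=⊤  new=⊤  old=⊥  +wl: 
  step 4. node 3  ⊔preds=−  new=+  old=⊥  +wl: 
  step 5. node 4  ⊔preds=⊤  new=⊤  old=⊥  +wl: 2
  step 6. node 5  ⊔preds=⊤  new=⊤  old=⊥  +wl: 1
  step 7. node 6  ⊔preds=⊤  new=⊤  old=0  +wl: 
  step 8. node 7  ⊔preds=⊤  new=⊤  old=+  +wl: 0
  step 9. node 2  ⊔preds=⊤  new=⊤  stable
  step 10. node 1  ⊔preds=⊤  new=−  stable
  step 11. node 0  ⊔preds=⊤  new=⊤  old=−  +wl: 

Least fixpoint reached:
  node 0: ⊤
  node 1: −
  node 2: ⊤
  node 3: +
  node 4: ⊤
  node 5: ⊤
  node 6: ⊤
  node 7: ⊤

−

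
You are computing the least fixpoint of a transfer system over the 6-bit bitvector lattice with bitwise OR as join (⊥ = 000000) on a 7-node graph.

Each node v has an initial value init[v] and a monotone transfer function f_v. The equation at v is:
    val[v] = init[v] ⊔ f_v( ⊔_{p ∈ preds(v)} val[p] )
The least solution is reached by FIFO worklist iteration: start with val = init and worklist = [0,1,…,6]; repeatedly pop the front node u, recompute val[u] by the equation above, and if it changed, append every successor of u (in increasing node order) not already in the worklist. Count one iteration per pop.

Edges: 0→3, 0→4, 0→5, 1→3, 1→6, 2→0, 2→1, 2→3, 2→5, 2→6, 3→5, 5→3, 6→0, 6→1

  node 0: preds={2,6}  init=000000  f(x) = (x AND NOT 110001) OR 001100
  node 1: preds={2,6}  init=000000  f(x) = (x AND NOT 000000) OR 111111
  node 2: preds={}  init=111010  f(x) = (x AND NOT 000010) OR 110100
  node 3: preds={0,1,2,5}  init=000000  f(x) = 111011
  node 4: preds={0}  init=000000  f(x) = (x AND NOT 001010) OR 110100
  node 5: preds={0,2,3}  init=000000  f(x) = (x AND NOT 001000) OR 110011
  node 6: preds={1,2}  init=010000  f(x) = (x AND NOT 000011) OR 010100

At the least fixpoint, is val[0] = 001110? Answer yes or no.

Trace (10 dequeues):
  [1] u=0 | in 111010 | out 001110 | prev 000000 | push {}
  [2] u=1 | in 111010 | out 111111 | prev 000000 | push {}
  [3] u=2 | in 000000 | out 111110 | prev 111010 | push {0,1}
  [4] u=3 | in 111111 | out 111011 | prev 000000 | push {}
  [5] u=4 | in 001110 | out 110100 | prev 000000 | push {}
  [6] u=5 | in 111111 | out 110111 | prev 000000 | push {3}
  [7] u=6 | in 111111 | out 111100 | prev 010000 | push {}
  [8] u=0 | in 111110 | out 001110 | ==
  [9] u=1 | in 111110 | out 111111 | ==
  [10] u=3 | in 111111 | out 111011 | ==

Converged values:
  [0] 001110
  [1] 111111
  [2] 111110
  [3] 111011
  [4] 110100
  [5] 110111
  [6] 111100

yes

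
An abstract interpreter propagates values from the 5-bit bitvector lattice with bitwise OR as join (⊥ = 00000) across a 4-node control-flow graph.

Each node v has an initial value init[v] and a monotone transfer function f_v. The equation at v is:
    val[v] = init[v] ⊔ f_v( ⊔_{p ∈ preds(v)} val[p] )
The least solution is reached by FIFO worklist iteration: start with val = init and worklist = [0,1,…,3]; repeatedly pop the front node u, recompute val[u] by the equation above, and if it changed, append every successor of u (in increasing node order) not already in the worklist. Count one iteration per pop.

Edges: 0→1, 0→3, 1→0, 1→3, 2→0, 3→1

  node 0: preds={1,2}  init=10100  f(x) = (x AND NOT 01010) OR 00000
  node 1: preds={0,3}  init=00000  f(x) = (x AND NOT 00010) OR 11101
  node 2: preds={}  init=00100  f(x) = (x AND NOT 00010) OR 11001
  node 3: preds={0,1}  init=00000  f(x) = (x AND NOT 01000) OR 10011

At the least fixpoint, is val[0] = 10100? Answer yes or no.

Trace (7 dequeues):
  [1] u=0 | in 00100 | out 10100 | ==
  [2] u=1 | in 10100 | out 11101 | prev 00000 | push {0}
  [3] u=2 | in 00000 | out 11101 | prev 00100 | push {}
  [4] u=3 | in 11101 | out 10111 | prev 00000 | push {1}
  [5] u=0 | in 11101 | out 10101 | prev 10100 | push {3}
  [6] u=1 | in 10111 | out 11101 | ==
  [7] u=3 | in 11101 | out 10111 | ==

Converged values:
  [0] 10101
  [1] 11101
  [2] 11101
  [3] 10111

no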